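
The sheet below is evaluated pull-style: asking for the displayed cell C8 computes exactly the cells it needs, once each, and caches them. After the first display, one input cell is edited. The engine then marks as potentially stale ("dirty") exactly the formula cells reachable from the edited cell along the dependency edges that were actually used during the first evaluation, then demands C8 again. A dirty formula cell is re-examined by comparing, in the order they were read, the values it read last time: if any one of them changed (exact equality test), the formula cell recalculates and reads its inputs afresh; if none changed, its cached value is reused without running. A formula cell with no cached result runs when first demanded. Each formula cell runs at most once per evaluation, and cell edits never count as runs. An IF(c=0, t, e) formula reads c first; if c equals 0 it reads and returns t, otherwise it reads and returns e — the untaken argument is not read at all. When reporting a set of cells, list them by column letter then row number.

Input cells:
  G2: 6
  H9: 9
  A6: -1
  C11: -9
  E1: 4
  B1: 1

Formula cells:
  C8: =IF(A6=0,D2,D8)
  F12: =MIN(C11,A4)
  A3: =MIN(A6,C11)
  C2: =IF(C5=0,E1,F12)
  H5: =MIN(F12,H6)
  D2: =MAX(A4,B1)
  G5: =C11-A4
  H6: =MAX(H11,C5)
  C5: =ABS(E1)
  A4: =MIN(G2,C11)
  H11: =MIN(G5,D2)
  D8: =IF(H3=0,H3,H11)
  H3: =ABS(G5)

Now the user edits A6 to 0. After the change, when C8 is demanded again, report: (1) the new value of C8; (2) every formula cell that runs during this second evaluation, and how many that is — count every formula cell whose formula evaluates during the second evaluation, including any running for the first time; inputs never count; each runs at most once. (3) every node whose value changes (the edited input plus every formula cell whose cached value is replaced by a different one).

Demanding C8 again yields 1.
2 formula cells run: C8, D2.
The nodes whose values change: A6, C8.
Note the branch switch — D2 had no cache and runs now for the first time.

First demand of the output computes:
  A4 = MIN(6, -9) = -9
  G5 = -9 - -9 = 0
  H3 = ABS(0) = 0
  D8 = IF(H3=0: H3=0 -> then branch H3) = 0
  C8 = IF(A6=0: A6=-1 -> else branch D8) = 0

After the edit, cleaning proceeds:
  D2: had never run; runs now, result 1.
  C8: a read changed (A6 -1->0) — executes, giving 1.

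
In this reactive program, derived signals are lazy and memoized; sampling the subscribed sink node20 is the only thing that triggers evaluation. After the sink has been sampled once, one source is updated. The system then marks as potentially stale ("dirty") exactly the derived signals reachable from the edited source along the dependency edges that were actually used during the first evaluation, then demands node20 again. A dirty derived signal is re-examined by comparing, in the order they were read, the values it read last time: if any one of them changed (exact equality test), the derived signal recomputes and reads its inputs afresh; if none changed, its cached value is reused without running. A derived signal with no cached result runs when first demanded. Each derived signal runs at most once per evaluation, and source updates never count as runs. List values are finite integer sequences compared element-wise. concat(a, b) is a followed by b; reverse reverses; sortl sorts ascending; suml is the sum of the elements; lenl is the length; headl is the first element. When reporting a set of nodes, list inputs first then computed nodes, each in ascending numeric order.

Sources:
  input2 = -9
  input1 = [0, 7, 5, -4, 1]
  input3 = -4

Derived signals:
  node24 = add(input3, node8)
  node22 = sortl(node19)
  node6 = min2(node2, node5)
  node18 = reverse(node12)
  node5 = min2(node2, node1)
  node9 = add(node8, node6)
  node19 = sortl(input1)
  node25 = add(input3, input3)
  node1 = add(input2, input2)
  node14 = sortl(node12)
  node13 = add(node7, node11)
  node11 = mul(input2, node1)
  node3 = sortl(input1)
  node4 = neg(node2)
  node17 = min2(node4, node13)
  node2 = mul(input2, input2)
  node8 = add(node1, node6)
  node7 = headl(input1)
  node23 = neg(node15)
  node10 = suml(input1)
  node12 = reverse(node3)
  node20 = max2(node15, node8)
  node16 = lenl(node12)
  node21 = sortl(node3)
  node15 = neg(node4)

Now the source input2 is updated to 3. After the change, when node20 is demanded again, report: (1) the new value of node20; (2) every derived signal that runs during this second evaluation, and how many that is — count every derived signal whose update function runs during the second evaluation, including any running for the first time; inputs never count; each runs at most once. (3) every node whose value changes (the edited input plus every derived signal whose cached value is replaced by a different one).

Demanding node20 again yields 12.
8 derived signals run: node1, node2, node4, node5, node6, node8, node15, node20.
The nodes whose values change: input2, node1, node2, node4, node5, node6, node8, node15, node20.

First demand of the output computes:
  node1 = add(-9, -9) = -18
  node2 = mul(-9, -9) = 81
  node4 = neg(81) = -81
  node5 = min2(81, -18) = -18
  node6 = min2(81, -18) = -18
  node8 = add(-18, -18) = -36
  node15 = neg(-81) = 81
  node20 = max2(81, -36) = 81

After the edit, cleaning proceeds:
  node1: a read changed (input2 -9->3; input2 -9->3) — executes, giving 6.
  node2: a read changed (input2 -9->3; input2 -9->3) — executes, giving 9.
  node4: a read changed (node2 81->9) — executes, giving -9.
  node5: a read changed (node2 81->9; node1 -18->6) — executes, giving 6.
  node6: a read changed (node2 81->9; node5 -18->6) — executes, giving 6.
  node8: a read changed (node1 -18->6; node6 -18->6) — executes, giving 12.
  node15: a read changed (node4 -81->-9) — executes, giving 9.
  node20: a read changed (node15 81->9; node8 -36->12) — executes, giving 12.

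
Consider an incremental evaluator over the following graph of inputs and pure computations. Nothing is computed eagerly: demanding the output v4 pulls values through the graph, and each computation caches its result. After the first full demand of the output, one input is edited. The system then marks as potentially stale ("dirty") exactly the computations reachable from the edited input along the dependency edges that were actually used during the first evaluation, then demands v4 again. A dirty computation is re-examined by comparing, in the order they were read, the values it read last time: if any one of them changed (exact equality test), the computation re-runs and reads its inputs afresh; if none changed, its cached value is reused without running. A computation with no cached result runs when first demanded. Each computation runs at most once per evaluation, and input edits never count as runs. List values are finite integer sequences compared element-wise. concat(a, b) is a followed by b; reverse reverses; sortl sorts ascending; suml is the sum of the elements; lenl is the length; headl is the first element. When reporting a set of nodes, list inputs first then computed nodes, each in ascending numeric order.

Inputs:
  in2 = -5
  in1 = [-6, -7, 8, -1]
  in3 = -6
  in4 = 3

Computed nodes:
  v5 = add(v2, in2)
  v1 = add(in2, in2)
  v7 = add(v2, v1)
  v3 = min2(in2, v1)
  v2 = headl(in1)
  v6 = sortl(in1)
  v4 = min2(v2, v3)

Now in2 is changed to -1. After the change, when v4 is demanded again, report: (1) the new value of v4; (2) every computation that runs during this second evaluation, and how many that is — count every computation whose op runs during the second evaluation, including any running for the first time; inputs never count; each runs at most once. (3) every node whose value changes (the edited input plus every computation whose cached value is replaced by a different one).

v4 now evaluates to -6.
Run set: v1, v3, v4 (3 run).
Changed values: in2, v1, v3, v4.

Initial pass — values computed on the first demand:
  v1 = add(-5, -5) = -10
  v2 = headl([-6, -7, 8, -1]) = -6
  v3 = min2(-5, -10) = -10
  v4 = min2(-6, -10) = -10

Second demand — change propagation:
  v1: re-runs because in2 -5->-1; in2 -5->-1; new result -2.
  v3: re-runs because in2 -5->-1; v1 -10->-2; new result -2.
  v4: re-runs because v3 -10->-2; new result -6.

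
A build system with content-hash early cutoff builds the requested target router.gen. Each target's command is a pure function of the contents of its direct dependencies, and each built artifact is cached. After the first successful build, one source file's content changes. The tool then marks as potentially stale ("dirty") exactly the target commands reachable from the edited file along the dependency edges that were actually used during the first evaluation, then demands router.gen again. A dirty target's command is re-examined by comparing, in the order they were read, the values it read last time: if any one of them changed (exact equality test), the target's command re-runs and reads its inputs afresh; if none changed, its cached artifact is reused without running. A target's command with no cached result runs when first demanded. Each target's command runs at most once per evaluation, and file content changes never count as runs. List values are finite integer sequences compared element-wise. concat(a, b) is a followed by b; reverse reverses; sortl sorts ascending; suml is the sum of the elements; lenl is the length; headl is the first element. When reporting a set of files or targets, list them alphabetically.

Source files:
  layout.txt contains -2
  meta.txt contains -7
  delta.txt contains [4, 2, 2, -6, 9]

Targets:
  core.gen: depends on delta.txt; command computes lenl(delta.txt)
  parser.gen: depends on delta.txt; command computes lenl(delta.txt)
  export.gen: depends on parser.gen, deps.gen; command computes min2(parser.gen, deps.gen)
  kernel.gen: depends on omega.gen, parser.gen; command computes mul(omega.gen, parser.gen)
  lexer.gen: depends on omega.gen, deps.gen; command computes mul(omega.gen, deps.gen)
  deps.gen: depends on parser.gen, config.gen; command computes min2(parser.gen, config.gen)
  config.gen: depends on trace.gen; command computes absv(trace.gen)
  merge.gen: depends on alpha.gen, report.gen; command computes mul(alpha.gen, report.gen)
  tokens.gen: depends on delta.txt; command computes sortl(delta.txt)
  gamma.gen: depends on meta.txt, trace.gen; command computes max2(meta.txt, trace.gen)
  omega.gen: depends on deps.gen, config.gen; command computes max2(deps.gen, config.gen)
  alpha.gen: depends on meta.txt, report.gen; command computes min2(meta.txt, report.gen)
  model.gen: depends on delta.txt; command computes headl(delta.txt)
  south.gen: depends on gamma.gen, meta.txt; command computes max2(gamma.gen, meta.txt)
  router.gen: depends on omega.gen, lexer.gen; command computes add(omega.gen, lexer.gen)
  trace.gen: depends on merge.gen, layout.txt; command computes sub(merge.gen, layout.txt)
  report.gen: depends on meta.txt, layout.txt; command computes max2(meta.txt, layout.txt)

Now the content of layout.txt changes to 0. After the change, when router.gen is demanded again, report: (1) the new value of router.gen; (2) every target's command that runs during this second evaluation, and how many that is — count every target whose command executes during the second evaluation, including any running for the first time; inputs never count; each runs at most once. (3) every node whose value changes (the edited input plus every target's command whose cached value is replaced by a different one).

New value of router.gen: 0.
Target commands that run: alpha.gen, config.gen, deps.gen, lexer.gen, merge.gen, omega.gen, report.gen, router.gen, trace.gen — 9 in total.
Values that change: config.gen, deps.gen, layout.txt, lexer.gen, merge.gen, omega.gen, report.gen, router.gen, trace.gen.

First evaluation (everything demanded from the output):
  parser.gen = lenl([4, 2, 2, -6, 9]) = 5
  report.gen = max2(-7, -2) = -2
  alpha.gen = min2(-7, -2) = -7
  merge.gen = mul(-7, -2) = 14
  trace.gen = sub(14, -2) = 16
  config.gen = absv(16) = 16
  deps.gen = min2(5, 16) = 5
  omega.gen = max2(5, 16) = 16
  lexer.gen = mul(16, 5) = 80
  router.gen = add(16, 80) = 96

Propagation after the edit:
  report.gen: runs — layout.txt -2->0; result 0.
  alpha.gen: runs — report.gen -2->0; result -7 (same value as before).
  merge.gen: runs — report.gen -2->0; result 0.
  trace.gen: runs — merge.gen 14->0; layout.txt -2->0; result 0.
  config.gen: runs — trace.gen 16->0; result 0.
  deps.gen: runs — config.gen 16->0; result 0.
  omega.gen: runs — deps.gen 5->0; config.gen 16->0; result 0.
  lexer.gen: runs — omega.gen 16->0; deps.gen 5->0; result 0.
  router.gen: runs — omega.gen 16->0; lexer.gen 80->0; result 0.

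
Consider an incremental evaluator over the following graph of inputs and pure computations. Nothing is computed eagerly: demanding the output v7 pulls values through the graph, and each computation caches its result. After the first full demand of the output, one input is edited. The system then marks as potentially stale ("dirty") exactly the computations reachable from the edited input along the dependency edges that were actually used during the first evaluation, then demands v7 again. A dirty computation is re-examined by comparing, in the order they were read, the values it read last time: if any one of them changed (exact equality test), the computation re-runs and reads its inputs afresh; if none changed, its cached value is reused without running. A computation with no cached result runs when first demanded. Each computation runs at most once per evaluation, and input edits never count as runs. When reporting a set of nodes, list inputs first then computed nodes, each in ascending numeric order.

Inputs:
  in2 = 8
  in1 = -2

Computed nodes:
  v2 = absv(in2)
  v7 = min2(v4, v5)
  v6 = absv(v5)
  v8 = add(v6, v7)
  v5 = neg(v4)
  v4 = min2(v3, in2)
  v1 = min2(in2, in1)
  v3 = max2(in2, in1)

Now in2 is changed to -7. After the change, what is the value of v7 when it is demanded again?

Initial pass — values computed on the first demand:
  v3 = max2(8, -2) = 8
  v4 = min2(8, 8) = 8
  v5 = neg(8) = -8
  v7 = min2(8, -8) = -8

Second demand — change propagation:
  v3: re-runs because in2 8->-7; new result -2.
  v4: re-runs because v3 8->-2; in2 8->-7; new result -7.
  v5: re-runs because v4 8->-7; new result 7.
  v7: re-runs because v4 8->-7; v5 -8->7; new result -7.

v7 now evaluates to -7.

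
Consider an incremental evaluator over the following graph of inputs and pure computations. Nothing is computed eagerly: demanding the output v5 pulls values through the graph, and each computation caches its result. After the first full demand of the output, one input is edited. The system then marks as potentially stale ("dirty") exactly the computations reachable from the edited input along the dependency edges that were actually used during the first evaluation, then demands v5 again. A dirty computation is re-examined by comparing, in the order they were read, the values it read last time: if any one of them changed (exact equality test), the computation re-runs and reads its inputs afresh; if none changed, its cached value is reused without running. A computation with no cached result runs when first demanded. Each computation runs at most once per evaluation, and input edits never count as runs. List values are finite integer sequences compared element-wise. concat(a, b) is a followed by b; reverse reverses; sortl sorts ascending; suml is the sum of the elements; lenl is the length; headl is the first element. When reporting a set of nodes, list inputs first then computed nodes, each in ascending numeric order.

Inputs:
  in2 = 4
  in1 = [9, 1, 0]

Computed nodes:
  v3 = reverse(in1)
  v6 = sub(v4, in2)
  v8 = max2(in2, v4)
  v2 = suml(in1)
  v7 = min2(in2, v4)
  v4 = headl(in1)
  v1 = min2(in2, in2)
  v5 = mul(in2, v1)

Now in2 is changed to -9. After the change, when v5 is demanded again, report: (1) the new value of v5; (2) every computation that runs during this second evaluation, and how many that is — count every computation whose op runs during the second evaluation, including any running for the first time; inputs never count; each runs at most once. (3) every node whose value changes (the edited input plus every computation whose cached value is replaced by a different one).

v5 now evaluates to 81.
Run set: v1, v5 (2 run).
Changed values: in2, v1, v5.

Initial pass — values computed on the first demand:
  v1 = min2(4, 4) = 4
  v5 = mul(4, 4) = 16

Second demand — change propagation:
  v1: re-runs because in2 4->-9; in2 4->-9; new result -9.
  v5: re-runs because in2 4->-9; v1 4->-9; new result 81.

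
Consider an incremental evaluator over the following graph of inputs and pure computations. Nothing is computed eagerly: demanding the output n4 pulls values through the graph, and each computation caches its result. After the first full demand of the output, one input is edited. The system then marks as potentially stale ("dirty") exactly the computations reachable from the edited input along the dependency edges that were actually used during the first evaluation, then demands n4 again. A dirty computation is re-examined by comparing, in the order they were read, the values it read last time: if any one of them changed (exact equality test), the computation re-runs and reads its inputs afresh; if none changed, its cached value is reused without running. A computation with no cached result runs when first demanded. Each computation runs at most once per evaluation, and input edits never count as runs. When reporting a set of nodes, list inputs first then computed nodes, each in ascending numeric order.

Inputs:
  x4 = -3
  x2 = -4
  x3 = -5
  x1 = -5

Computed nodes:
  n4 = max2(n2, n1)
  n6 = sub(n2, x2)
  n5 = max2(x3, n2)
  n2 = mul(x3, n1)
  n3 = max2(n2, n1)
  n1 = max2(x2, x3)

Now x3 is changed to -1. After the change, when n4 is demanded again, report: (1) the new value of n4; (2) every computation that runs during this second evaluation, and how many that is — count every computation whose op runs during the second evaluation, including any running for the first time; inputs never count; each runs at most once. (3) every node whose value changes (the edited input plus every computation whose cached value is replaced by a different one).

n4 now evaluates to 1.
Run set: n1, n2, n4 (3 run).
Changed values: x3, n1, n2, n4.

Initial pass — values computed on the first demand:
  n1 = max2(-4, -5) = -4
  n2 = mul(-5, -4) = 20
  n4 = max2(20, -4) = 20

Second demand — change propagation:
  n1: re-runs because x3 -5->-1; new result -1.
  n2: re-runs because x3 -5->-1; n1 -4->-1; new result 1.
  n4: re-runs because n2 20->1; n1 -4->-1; new result 1.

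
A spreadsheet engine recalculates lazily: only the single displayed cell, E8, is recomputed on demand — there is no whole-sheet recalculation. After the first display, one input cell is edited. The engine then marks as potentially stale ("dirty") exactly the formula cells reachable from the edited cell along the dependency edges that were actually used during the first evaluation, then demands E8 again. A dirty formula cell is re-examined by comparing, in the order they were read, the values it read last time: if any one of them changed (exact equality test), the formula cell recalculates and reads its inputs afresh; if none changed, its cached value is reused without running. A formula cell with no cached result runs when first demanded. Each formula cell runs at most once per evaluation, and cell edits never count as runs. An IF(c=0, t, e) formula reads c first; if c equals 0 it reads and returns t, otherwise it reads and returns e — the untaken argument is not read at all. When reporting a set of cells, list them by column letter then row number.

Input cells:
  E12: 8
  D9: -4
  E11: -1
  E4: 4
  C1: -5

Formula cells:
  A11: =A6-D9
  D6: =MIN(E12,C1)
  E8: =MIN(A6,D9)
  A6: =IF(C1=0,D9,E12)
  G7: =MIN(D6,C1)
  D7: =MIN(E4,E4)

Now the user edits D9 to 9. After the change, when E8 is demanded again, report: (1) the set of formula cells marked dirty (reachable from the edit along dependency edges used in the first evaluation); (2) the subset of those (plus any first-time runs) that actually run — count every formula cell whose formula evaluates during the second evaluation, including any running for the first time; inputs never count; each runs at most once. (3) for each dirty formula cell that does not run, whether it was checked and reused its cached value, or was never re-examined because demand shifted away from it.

First evaluation (everything demanded from the output):
  A6 = IF(C1=0: C1=-5 -> else branch E12) = 8
  E8 = MIN(8, -4) = -4

Propagation after the edit:
  E8: runs — D9 -4->9; result 8.

Marked dirty: E8.
Formula cells that run: E8 — 1 in total.
Every dirty formula cell ran.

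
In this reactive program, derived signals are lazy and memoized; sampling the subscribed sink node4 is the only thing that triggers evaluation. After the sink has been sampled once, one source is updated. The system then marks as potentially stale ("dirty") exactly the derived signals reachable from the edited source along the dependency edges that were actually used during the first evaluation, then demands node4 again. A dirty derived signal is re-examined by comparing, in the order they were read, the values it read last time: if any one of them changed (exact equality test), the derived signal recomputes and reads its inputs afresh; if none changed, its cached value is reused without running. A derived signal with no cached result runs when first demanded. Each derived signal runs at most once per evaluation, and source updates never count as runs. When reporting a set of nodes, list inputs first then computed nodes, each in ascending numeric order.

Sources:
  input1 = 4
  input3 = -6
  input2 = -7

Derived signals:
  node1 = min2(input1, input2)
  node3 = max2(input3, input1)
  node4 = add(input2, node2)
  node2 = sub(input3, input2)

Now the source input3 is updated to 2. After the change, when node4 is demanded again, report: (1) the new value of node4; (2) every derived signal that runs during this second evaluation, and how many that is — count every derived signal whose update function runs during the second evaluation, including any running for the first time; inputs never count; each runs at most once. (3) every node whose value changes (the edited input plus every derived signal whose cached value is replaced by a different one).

Demanding node4 again yields 2.
2 derived signals run: node2, node4.
The nodes whose values change: input3, node2, node4.

First demand of the output computes:
  node2 = sub(-6, -7) = 1
  node4 = add(-7, 1) = -6

After the edit, cleaning proceeds:
  node2: a read changed (input3 -6->2) — executes, giving 9.
  node4: a read changed (node2 1->9) — executes, giving 2.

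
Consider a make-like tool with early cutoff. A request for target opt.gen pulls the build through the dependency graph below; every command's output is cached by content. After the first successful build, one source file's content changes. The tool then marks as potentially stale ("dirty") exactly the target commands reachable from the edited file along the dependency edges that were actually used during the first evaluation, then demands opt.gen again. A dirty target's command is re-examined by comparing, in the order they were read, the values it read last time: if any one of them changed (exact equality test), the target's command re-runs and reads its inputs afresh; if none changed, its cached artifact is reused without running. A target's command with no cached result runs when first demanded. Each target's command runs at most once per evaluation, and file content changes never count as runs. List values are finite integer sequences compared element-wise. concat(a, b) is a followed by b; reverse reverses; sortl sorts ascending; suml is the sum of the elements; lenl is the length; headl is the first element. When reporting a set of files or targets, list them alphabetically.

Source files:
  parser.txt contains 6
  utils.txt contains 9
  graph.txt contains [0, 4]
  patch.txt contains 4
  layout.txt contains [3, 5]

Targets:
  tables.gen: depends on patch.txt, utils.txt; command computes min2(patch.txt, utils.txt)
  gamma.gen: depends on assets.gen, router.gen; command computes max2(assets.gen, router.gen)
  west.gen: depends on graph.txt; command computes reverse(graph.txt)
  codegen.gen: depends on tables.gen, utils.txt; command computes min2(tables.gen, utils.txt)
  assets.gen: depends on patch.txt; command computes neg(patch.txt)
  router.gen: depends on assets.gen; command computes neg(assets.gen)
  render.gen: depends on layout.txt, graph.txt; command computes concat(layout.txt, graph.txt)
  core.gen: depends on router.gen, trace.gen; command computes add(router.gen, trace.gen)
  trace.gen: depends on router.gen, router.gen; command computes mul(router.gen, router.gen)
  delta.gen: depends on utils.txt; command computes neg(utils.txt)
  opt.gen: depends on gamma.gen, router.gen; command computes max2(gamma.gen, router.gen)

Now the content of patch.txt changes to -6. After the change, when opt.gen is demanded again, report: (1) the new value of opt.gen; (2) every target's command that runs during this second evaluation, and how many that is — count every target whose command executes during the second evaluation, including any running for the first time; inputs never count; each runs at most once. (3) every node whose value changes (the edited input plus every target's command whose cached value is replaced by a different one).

First demand of the output computes:
  assets.gen = neg(4) = -4
  router.gen = neg(-4) = 4
  gamma.gen = max2(-4, 4) = 4
  opt.gen = max2(4, 4) = 4

After the edit, cleaning proceeds:
  assets.gen: a read changed (patch.txt 4->-6) — executes, giving 6.
  router.gen: a read changed (assets.gen -4->6) — executes, giving -6.
  gamma.gen: a read changed (assets.gen -4->6; router.gen 4->-6) — executes, giving 6.
  opt.gen: a read changed (gamma.gen 4->6; router.gen 4->-6) — executes, giving 6.

Demanding opt.gen again yields 6.
4 target commands run: assets.gen, gamma.gen, opt.gen, router.gen.
The nodes whose values change: assets.gen, gamma.gen, opt.gen, patch.txt, router.gen.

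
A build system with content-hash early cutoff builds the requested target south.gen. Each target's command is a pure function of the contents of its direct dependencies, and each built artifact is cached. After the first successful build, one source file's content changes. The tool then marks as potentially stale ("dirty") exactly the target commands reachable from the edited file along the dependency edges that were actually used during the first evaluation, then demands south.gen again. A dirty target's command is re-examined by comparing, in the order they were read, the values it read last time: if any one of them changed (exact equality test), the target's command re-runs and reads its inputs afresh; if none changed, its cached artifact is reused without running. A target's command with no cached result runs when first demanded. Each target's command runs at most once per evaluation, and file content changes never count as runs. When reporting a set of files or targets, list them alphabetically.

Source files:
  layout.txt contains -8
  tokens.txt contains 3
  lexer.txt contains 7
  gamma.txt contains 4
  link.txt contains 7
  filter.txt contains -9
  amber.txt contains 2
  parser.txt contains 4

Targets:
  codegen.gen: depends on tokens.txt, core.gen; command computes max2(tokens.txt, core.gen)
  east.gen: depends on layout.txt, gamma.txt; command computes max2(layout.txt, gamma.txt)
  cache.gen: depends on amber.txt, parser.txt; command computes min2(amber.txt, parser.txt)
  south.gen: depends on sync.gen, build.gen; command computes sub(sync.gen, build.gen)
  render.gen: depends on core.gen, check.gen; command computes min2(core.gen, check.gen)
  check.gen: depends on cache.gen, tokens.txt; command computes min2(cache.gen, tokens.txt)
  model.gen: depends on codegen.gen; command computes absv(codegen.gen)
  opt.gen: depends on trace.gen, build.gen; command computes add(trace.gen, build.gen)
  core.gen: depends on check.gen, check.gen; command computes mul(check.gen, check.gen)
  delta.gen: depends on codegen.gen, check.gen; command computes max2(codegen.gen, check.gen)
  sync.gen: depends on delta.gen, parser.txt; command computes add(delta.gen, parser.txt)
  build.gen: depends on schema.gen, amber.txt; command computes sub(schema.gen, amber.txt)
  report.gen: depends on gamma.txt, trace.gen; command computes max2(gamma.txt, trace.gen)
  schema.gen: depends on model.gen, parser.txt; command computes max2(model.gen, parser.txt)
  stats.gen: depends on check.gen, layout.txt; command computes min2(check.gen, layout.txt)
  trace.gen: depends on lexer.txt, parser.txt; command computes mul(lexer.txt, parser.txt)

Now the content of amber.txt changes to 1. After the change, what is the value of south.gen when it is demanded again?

First evaluation (everything demanded from the output):
  cache.gen = min2(2, 4) = 2
  check.gen = min2(2, 3) = 2
  core.gen = mul(2, 2) = 4
  codegen.gen = max2(3, 4) = 4
  delta.gen = max2(4, 2) = 4
  model.gen = absv(4) = 4
  schema.gen = max2(4, 4) = 4
  build.gen = sub(4, 2) = 2
  sync.gen = add(4, 4) = 8
  south.gen = sub(8, 2) = 6

Propagation after the edit:
  cache.gen: runs — amber.txt 2->1; result 1.
  check.gen: runs — cache.gen 2->1; result 1.
  core.gen: runs — check.gen 2->1; check.gen 2->1; result 1.
  codegen.gen: runs — core.gen 4->1; result 3.
  delta.gen: runs — codegen.gen 4->3; check.gen 2->1; result 3.
  model.gen: runs — codegen.gen 4->3; result 3.
  schema.gen: runs — model.gen 4->3; result 4 (same value as before).
  build.gen: runs — amber.txt 2->1; result 3.
  sync.gen: runs — delta.gen 4->3; result 7.
  south.gen: runs — sync.gen 8->7; build.gen 2->3; result 4.

New value of south.gen: 4.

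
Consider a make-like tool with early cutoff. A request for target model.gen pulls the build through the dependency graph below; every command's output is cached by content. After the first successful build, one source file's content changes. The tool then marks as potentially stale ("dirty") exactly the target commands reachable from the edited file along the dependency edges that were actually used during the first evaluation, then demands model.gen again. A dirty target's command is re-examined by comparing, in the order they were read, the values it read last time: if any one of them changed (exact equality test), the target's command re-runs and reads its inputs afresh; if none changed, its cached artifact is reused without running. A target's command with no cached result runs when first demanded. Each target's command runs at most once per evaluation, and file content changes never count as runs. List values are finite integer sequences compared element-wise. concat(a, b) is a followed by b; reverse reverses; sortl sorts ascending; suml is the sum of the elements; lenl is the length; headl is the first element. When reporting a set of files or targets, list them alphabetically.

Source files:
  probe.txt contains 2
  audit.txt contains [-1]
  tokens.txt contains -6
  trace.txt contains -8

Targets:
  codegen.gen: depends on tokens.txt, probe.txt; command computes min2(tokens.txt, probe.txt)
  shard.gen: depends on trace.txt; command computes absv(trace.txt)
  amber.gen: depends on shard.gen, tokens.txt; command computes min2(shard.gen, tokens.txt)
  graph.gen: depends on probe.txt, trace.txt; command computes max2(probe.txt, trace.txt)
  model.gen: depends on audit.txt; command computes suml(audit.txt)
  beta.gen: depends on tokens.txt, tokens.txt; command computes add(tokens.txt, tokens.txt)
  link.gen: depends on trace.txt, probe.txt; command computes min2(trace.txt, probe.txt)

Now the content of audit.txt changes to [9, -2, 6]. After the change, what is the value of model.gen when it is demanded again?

Demanding model.gen again yields 13.

First demand of the output computes:
  model.gen = suml([-1]) = -1

After the edit, cleaning proceeds:
  model.gen: a read changed (audit.txt [-1]->[9, -2, 6]) — executes, giving 13.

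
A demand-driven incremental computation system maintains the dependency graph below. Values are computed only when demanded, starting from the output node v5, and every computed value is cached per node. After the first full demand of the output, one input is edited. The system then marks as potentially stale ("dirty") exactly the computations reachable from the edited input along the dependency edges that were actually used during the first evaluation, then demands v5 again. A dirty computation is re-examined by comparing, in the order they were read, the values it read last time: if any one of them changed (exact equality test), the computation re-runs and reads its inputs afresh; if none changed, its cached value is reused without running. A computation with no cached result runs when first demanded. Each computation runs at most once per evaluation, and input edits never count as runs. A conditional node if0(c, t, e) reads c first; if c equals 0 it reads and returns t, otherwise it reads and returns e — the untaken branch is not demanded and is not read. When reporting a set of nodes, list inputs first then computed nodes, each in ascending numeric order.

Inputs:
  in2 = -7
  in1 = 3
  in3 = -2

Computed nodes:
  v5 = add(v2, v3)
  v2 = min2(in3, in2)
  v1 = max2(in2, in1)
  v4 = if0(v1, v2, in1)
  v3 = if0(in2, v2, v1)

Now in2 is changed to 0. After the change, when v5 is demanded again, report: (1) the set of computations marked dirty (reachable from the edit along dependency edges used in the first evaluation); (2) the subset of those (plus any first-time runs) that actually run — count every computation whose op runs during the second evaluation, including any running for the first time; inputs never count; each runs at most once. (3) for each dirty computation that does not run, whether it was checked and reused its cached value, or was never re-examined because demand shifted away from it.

Marked dirty: v1, v2, v3, v5.
Computations that run: v2, v3, v5 — 3 in total.
Never re-examined (demand shifted away): v1.
Key observation: a condition flipped, so demand moved to the other branch — v1 is never re-examined.

First evaluation (everything demanded from the output):
  v1 = max2(-7, 3) = 3
  v2 = min2(-2, -7) = -7
  v3 = if0(in2=-7 -> else branch v1) = 3
  v5 = add(-7, 3) = -4

Propagation after the edit:
  v1: marked dirty but never re-examined — demand shifted away from it.
  v2: runs — in2 -7->0; result -2.
  v3: runs — in2 -7->0; result -2.
  v5: runs — v2 -7->-2; v3 3->-2; result -4 (same value as before).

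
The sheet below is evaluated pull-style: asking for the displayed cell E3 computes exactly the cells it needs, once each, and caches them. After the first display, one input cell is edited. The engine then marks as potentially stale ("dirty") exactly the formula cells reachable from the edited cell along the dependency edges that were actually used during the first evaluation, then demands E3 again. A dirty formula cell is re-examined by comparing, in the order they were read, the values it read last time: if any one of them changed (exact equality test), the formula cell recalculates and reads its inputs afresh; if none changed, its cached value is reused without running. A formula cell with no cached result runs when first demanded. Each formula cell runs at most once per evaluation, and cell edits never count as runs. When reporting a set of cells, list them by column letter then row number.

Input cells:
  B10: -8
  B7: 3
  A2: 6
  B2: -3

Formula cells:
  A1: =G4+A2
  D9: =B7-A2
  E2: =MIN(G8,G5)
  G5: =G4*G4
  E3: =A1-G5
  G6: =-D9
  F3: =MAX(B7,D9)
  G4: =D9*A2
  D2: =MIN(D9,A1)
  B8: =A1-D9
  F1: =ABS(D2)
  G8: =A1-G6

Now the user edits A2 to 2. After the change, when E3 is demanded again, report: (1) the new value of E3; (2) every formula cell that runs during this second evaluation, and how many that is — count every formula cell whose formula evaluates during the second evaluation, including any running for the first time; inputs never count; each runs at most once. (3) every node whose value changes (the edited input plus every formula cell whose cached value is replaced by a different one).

Demanding E3 again yields 0.
5 formula cells run: A1, D9, E3, G4, G5.
The nodes whose values change: A1, A2, D9, E3, G4, G5.

First demand of the output computes:
  D9 = 3 - 6 = -3
  G4 = -3 * 6 = -18
  A1 = -18 + 6 = -12
  G5 = -18 * -18 = 324
  E3 = -12 - 324 = -336

After the edit, cleaning proceeds:
  D9: a read changed (A2 6->2) — executes, giving 1.
  G4: a read changed (D9 -3->1; A2 6->2) — executes, giving 2.
  A1: a read changed (G4 -18->2; A2 6->2) — executes, giving 4.
  G5: a read changed (G4 -18->2; G4 -18->2) — executes, giving 4.
  E3: a read changed (A1 -12->4; G5 324->4) — executes, giving 0.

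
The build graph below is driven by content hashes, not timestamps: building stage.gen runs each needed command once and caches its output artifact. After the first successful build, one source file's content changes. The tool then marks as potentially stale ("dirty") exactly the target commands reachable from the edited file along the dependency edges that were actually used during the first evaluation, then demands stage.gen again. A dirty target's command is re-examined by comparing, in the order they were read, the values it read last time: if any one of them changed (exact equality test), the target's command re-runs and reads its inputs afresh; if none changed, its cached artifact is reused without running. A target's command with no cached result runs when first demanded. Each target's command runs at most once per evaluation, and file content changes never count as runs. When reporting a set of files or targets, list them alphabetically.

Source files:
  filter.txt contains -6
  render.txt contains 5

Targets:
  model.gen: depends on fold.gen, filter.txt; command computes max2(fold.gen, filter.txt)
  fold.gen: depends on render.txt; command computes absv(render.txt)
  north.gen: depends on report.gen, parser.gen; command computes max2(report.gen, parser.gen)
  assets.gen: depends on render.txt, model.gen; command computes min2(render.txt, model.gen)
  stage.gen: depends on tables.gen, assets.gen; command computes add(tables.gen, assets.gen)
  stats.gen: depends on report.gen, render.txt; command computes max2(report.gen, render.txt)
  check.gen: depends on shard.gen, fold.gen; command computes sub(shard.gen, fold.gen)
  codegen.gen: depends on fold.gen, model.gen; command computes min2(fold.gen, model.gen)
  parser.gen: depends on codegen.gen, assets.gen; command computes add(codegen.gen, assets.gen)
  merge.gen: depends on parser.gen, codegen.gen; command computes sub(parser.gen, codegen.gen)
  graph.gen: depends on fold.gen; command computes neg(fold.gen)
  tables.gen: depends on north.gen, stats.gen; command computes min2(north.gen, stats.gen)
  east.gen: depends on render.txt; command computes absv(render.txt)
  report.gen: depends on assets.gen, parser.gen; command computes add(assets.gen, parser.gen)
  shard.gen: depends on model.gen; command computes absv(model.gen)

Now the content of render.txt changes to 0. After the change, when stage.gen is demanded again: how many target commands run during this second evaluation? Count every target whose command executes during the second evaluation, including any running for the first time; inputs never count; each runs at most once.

Initial pass — values computed on the first demand:
  fold.gen = absv(5) = 5
  model.gen = max2(5, -6) = 5
  assets.gen = min2(5, 5) = 5
  codegen.gen = min2(5, 5) = 5
  parser.gen = add(5, 5) = 10
  report.gen = add(5, 10) = 15
  north.gen = max2(15, 10) = 15
  stats.gen = max2(15, 5) = 15
  tables.gen = min2(15, 15) = 15
  stage.gen = add(15, 5) = 20

Second demand — change propagation:
  fold.gen: re-runs because render.txt 5->0; new result 0.
  model.gen: re-runs because fold.gen 5->0; new result 0.
  assets.gen: re-runs because render.txt 5->0; model.gen 5->0; new result 0.
  codegen.gen: re-runs because fold.gen 5->0; model.gen 5->0; new result 0.
  parser.gen: re-runs because codegen.gen 5->0; assets.gen 5->0; new result 0.
  report.gen: re-runs because assets.gen 5->0; parser.gen 10->0; new result 0.
  north.gen: re-runs because report.gen 15->0; parser.gen 10->0; new result 0.
  stats.gen: re-runs because report.gen 15->0; render.txt 5->0; new result 0.
  tables.gen: re-runs because north.gen 15->0; stats.gen 15->0; new result 0.
  stage.gen: re-runs because tables.gen 15->0; assets.gen 5->0; new result 0.

Run set: assets.gen, codegen.gen, fold.gen, model.gen, north.gen, parser.gen, report.gen, stage.gen, stats.gen, tables.gen (10 run).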